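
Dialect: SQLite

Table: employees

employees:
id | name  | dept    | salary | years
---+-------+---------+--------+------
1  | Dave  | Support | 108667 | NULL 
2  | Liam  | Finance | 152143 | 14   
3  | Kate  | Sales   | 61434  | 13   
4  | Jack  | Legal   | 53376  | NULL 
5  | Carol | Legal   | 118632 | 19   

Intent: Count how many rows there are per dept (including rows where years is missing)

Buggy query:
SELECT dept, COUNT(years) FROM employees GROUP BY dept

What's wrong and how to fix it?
Bug: COUNT(years) skips NULLs, so groups with missing years are undercounted

Fix: Use COUNT(*) to count all rows regardless of NULL

Corrected query:
SELECT dept, COUNT(*) FROM employees GROUP BY dept

Result:
dept    | COUNT(*)
--------+---------
Finance | 1       
Legal   | 2       
Sales   | 1       
Support | 1       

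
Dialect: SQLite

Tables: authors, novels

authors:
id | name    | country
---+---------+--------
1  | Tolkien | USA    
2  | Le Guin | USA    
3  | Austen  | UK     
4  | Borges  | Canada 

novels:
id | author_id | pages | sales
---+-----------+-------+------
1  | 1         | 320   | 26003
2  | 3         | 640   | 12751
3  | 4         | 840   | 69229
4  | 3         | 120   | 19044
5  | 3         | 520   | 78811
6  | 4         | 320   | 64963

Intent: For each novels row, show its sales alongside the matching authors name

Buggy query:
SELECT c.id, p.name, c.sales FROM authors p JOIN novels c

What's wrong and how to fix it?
Bug: JOIN with no ON clause produces a cartesian product; every novels row pairs with every authors row

Fix: Specify the join condition linking the foreign key to the parent id

Corrected query:
SELECT c.id, p.name, c.sales FROM authors p JOIN novels c ON c.author_id = p.id

Result:
id | name    | sales
---+---------+------
1  | Tolkien | 26003
2  | Austen  | 12751
3  | Borges  | 69229
4  | Austen  | 19044
5  | Austen  | 78811
6  | Borges  | 64963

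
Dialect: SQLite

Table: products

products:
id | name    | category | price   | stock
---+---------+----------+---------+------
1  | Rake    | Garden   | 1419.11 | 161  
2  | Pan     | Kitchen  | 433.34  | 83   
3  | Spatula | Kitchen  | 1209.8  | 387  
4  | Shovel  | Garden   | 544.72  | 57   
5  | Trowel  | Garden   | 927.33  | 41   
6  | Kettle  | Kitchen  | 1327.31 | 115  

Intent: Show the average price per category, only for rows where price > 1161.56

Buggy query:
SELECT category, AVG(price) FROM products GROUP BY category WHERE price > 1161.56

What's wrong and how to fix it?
Bug: WHERE cannot follow GROUP BY

Fix: Place WHERE between FROM and GROUP BY

Corrected query:
SELECT category, AVG(price) FROM products WHERE price > 1161.56 GROUP BY category

Result:
category | AVG(price)
---------+-----------
Garden   | 1419.11   
Kitchen  | 1268.555  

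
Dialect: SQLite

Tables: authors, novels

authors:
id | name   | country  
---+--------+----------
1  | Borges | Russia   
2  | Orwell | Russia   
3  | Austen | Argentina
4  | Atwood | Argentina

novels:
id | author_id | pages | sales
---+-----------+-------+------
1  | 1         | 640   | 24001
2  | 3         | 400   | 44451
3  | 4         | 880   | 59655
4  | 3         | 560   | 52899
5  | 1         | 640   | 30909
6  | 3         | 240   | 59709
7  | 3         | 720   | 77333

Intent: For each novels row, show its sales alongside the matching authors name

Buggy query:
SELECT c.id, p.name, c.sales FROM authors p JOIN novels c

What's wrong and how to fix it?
Bug: JOIN with no ON clause produces a cartesian product; every novels row pairs with every authors row

Fix: Add ON c.author_id = p.id to the JOIN

Corrected query:
SELECT c.id, p.name, c.sales FROM authors p JOIN novels c ON c.author_id = p.id

Result:
id | name   | sales
---+--------+------
1  | Borges | 24001
2  | Austen | 44451
3  | Atwood | 59655
4  | Austen | 52899
5  | Borges | 30909
6  | Austen | 59709
7  | Austen | 77333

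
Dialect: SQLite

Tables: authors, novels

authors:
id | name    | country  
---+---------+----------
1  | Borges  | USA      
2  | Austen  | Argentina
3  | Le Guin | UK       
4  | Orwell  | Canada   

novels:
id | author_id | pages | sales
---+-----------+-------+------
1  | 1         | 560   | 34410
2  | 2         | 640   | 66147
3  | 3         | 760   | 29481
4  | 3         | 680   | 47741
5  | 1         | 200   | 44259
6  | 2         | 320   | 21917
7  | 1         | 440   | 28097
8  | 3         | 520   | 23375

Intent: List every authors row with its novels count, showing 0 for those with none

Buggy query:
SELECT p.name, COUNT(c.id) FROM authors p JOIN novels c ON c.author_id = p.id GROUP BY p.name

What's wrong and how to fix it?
Bug: An inner join excludes parents with zero children

Fix: Use LEFT JOIN so parents without children still appear (COUNT(c.id) gives 0)

Corrected query:
SELECT p.name, COUNT(c.id) FROM authors p LEFT JOIN novels c ON c.author_id = p.id GROUP BY p.name

Result:
name    | COUNT(c.id)
--------+------------
Austen  | 2          
Borges  | 3          
Le Guin | 3          
Orwell  | 0          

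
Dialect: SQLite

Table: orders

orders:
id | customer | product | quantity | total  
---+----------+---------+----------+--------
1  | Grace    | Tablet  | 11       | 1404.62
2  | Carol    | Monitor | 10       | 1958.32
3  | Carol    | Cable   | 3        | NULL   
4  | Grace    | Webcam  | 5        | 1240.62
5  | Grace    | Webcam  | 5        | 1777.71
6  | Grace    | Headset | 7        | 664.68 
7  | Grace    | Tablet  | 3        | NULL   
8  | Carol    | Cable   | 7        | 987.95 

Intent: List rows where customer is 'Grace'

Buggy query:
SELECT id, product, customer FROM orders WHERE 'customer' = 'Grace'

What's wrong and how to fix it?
Bug: Single quotes denote string literals in SQL; the column name is being compared as a constant string

Fix: Remove the quotes around the column name (or use double quotes for an identifier)

Corrected query:
SELECT id, product, customer FROM orders WHERE customer = 'Grace'

Result:
id | product | customer
---+---------+---------
1  | Tablet  | Grace   
4  | Webcam  | Grace   
5  | Webcam  | Grace   
6  | Headset | Grace   
7  | Tablet  | Grace   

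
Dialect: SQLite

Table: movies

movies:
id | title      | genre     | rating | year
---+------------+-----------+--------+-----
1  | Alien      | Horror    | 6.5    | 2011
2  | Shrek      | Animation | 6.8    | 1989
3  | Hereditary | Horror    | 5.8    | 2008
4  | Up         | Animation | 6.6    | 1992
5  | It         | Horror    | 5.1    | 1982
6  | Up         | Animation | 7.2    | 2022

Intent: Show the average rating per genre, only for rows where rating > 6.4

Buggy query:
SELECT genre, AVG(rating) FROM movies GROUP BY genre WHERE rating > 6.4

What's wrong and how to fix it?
Bug: Row-level WHERE must come before GROUP BY in the clause order

Fix: Place WHERE between FROM and GROUP BY

Corrected query:
SELECT genre, AVG(rating) FROM movies WHERE rating > 6.4 GROUP BY genre

Result:
genre     | AVG(rating)
----------+------------
Animation | 6.866667   
Horror    | 6.5        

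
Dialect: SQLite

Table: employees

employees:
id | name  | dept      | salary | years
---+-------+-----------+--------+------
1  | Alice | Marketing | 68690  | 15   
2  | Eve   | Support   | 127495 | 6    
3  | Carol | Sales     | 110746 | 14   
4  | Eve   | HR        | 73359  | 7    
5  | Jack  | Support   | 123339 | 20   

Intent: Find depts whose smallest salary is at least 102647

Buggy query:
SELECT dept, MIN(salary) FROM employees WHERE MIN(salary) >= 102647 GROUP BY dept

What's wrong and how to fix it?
Bug: MIN() in WHERE is a misuse of aggregate

Fix: Replace WHERE with HAVING after the GROUP BY

Corrected query:
SELECT dept, MIN(salary) FROM employees GROUP BY dept HAVING MIN(salary) >= 102647

Result:
dept    | MIN(salary)
--------+------------
Sales   | 110746     
Support | 123339     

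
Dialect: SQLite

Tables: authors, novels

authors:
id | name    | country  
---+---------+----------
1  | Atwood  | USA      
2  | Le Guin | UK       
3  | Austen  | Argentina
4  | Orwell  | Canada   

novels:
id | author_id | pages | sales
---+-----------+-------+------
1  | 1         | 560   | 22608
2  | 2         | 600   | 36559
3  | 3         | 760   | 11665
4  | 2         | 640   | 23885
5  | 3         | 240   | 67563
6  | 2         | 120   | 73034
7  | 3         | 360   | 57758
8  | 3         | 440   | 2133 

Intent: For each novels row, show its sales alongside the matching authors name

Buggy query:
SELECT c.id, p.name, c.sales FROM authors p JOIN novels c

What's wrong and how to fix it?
Bug: Missing join condition: each novels row is matched to all authors rows instead of just its own

Fix: Add ON c.author_id = p.id to the JOIN

Corrected query:
SELECT c.id, p.name, c.sales FROM authors p JOIN novels c ON c.author_id = p.id

Result:
id | name    | sales
---+---------+------
1  | Atwood  | 22608
2  | Le Guin | 36559
3  | Austen  | 11665
4  | Le Guin | 23885
5  | Austen  | 67563
6  | Le Guin | 73034
7  | Austen  | 57758
8  | Austen  | 2133 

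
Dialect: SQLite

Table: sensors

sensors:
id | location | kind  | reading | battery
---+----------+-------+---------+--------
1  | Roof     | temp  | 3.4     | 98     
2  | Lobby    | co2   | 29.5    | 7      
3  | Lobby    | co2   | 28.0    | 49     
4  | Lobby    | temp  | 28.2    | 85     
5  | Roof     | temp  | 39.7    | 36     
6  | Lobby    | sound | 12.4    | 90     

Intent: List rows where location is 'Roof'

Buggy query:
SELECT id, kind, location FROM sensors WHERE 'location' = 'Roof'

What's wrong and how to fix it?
Bug: Single quotes denote string literals in SQL; the column name is being compared as a constant string

Fix: Remove the quotes around the column name (or use double quotes for an identifier)

Corrected query:
SELECT id, kind, location FROM sensors WHERE location = 'Roof'

Result:
id | kind | location
---+------+---------
1  | temp | Roof    
5  | temp | Roof    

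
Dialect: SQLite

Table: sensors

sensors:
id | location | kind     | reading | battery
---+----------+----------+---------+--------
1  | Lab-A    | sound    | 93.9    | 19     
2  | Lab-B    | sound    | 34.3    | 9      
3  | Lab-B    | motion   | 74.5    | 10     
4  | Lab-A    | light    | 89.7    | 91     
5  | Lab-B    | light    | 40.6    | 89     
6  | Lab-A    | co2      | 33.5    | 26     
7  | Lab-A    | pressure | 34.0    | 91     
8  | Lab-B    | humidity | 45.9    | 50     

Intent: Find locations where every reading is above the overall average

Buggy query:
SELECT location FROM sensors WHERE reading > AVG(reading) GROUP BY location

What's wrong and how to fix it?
Bug: AVG() is an aggregate; it can't sit directly in WHERE

Fix: Use a subquery for AVG and a HAVING MIN(...) filter so the condition holds for every row in the group

Corrected query:
SELECT location FROM sensors GROUP BY location HAVING MIN(reading) > (SELECT AVG(reading) FROM sensors)

Result:
(no rows)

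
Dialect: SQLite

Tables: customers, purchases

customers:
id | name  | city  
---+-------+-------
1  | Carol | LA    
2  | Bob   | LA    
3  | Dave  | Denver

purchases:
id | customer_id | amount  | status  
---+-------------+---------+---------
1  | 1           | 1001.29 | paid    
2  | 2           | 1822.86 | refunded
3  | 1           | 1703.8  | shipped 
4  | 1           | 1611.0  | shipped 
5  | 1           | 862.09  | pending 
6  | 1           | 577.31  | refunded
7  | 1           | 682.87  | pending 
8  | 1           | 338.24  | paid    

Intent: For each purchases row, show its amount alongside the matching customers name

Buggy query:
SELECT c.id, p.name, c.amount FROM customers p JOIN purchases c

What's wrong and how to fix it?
Bug: Missing join condition: each purchases row is matched to all customers rows instead of just its own

Fix: Add ON c.customer_id = p.id to the JOIN

Corrected query:
SELECT c.id, p.name, c.amount FROM customers p JOIN purchases c ON c.customer_id = p.id

Result:
id | name  | amount 
---+-------+--------
1  | Carol | 1001.29
2  | Bob   | 1822.86
3  | Carol | 1703.8 
4  | Carol | 1611   
5  | Carol | 862.09 
6  | Carol | 577.31 
7  | Carol | 682.87 
8  | Carol | 338.24 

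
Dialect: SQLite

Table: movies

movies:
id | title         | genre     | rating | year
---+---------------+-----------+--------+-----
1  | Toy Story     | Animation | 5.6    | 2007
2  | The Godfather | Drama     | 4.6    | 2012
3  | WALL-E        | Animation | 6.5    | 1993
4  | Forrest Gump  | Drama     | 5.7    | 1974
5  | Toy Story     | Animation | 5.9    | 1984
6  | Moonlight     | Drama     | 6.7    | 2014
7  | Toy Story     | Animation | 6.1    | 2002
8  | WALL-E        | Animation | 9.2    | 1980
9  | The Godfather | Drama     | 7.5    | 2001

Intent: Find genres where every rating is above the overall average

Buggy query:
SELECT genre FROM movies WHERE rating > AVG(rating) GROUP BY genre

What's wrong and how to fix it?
Bug: AVG() is an aggregate; it can't sit directly in WHERE

Fix: Compute the overall average in a scalar subquery and compare each group's MIN against it in HAVING

Corrected query:
SELECT genre FROM movies GROUP BY genre HAVING MIN(rating) > (SELECT AVG(rating) FROM movies)

Result:
(no rows)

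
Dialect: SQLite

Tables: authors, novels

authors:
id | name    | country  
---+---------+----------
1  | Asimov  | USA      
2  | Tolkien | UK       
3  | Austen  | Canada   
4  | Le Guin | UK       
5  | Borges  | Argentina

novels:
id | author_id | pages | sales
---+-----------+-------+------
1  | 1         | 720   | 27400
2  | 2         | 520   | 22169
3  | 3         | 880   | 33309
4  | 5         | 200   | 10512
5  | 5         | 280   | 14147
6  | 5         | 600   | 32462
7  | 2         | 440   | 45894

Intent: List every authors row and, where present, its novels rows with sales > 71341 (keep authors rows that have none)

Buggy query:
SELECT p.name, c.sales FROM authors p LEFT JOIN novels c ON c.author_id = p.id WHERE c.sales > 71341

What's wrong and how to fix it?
Bug: A WHERE condition on the right-hand table after LEFT JOIN drops unmatched parents

Fix: Put 'c.sales > 71341' in the JOIN's ON clause instead of WHERE

Corrected query:
SELECT p.name, c.sales FROM authors p LEFT JOIN novels c ON c.author_id = p.id AND c.sales > 71341

Result:
name    | sales
--------+------
Asimov  | NULL 
Tolkien | NULL 
Austen  | NULL 
Le Guin | NULL 
Borges  | NULL 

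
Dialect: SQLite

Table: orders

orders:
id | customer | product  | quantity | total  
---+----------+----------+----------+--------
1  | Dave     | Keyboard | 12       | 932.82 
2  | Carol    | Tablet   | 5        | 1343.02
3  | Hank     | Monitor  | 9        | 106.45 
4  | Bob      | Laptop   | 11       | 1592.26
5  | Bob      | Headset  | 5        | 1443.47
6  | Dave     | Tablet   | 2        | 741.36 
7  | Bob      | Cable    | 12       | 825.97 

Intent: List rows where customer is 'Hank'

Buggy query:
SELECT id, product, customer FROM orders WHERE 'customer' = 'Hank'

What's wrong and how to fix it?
Bug: Single quotes denote string literals in SQL; the column name is being compared as a constant string

Fix: Reference the column as customer without single quotes

Corrected query:
SELECT id, product, customer FROM orders WHERE customer = 'Hank'

Result:
id | product | customer
---+---------+---------
3  | Monitor | Hank    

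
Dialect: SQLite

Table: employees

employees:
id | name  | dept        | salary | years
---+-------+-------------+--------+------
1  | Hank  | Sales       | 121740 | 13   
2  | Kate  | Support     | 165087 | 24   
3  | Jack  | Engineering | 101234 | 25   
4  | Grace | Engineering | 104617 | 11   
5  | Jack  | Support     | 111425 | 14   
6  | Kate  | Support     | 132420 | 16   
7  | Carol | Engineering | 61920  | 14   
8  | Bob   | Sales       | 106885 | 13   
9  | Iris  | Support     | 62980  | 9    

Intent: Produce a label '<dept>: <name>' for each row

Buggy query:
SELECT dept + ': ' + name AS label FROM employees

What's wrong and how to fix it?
Bug: '+' is numeric addition; on text columns SQLite converts them to 0 instead of concatenating

Fix: Replace + with || to concatenate text

Corrected query:
SELECT dept || ': ' || name AS label FROM employees

Result:
label             
------------------
Sales: Hank       
Support: Kate     
Engineering: Jack 
Engineering: Grace
Support: Jack     
Support: Kate     
Engineering: Carol
Sales: Bob        
Support: Iris     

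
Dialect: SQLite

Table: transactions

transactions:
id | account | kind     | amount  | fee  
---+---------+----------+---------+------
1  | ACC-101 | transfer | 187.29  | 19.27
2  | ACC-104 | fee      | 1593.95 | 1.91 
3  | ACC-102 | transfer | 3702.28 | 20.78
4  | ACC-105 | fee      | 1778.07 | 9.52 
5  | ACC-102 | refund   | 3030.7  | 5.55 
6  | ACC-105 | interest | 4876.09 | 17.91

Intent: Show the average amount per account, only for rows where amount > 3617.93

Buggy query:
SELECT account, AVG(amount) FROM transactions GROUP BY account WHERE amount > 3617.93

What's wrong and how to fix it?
Bug: Row-level WHERE must come before GROUP BY in the clause order

Fix: Move the WHERE clause before GROUP BY

Corrected query:
SELECT account, AVG(amount) FROM transactions WHERE amount > 3617.93 GROUP BY account

Result:
account | AVG(amount)
--------+------------
ACC-102 | 3702.28    
ACC-105 | 4876.09    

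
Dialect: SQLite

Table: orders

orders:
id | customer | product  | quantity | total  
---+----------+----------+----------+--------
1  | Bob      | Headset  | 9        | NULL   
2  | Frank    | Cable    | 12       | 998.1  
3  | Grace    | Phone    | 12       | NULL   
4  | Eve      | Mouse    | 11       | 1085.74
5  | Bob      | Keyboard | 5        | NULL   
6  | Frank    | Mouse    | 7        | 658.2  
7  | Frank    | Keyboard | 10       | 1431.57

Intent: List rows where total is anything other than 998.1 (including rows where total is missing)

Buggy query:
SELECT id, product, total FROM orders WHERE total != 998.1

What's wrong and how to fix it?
Bug: Inequality against NULL is unknown, not true; rows with NULL are dropped

Fix: Add an explicit OR total IS NULL to include the missing-value rows

Corrected query:
SELECT id, product, total FROM orders WHERE total != 998.1 OR total IS NULL

Result:
id | product  | total  
---+----------+--------
1  | Headset  | NULL   
3  | Phone    | NULL   
4  | Mouse    | 1085.74
5  | Keyboard | NULL   
6  | Mouse    | 658.2  
7  | Keyboard | 1431.57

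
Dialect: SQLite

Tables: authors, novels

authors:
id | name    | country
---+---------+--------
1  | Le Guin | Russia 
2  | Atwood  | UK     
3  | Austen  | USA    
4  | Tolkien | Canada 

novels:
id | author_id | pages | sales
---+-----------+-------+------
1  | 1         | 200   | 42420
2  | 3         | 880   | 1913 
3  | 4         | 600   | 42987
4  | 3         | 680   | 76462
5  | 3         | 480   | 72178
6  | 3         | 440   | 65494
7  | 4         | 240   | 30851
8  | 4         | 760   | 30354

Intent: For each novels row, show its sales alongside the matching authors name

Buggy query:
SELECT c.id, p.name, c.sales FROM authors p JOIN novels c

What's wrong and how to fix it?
Bug: JOIN with no ON clause produces a cartesian product; every novels row pairs with every authors row

Fix: Add ON c.author_id = p.id to the JOIN

Corrected query:
SELECT c.id, p.name, c.sales FROM authors p JOIN novels c ON c.author_id = p.id

Result:
id | name    | sales
---+---------+------
1  | Le Guin | 42420
2  | Austen  | 1913 
3  | Tolkien | 42987
4  | Austen  | 76462
5  | Austen  | 72178
6  | Austen  | 65494
7  | Tolkien | 30851
8  | Tolkien | 30354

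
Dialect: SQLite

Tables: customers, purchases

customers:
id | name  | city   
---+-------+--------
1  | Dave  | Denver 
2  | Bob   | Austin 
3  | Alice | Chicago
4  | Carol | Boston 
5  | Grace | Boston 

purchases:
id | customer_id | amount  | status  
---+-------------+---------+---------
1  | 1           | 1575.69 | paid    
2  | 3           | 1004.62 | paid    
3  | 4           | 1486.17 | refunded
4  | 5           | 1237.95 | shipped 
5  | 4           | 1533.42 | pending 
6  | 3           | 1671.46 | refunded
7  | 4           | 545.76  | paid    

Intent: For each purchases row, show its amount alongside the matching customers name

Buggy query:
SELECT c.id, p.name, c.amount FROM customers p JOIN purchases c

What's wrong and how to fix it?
Bug: JOIN with no ON clause produces a cartesian product; every purchases row pairs with every customers row

Fix: Add ON c.customer_id = p.id to the JOIN

Corrected query:
SELECT c.id, p.name, c.amount FROM customers p JOIN purchases c ON c.customer_id = p.id

Result:
id | name  | amount 
---+-------+--------
1  | Dave  | 1575.69
2  | Alice | 1004.62
3  | Carol | 1486.17
4  | Grace | 1237.95
5  | Carol | 1533.42
6  | Alice | 1671.46
7  | Carol | 545.76 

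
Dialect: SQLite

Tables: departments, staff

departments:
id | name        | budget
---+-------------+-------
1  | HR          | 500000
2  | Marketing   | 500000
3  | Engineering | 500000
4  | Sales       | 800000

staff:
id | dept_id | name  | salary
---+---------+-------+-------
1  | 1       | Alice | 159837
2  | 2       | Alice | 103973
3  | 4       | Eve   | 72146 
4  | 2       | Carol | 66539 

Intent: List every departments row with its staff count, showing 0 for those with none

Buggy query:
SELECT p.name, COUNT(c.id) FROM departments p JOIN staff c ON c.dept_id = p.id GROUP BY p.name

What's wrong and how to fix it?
Bug: An inner join excludes parents with zero children

Fix: Switch to LEFT JOIN to retain unmatched parent rows

Corrected query:
SELECT p.name, COUNT(c.id) FROM departments p LEFT JOIN staff c ON c.dept_id = p.id GROUP BY p.name

Result:
name        | COUNT(c.id)
------------+------------
Engineering | 0          
HR          | 1          
Marketing   | 2          
Sales       | 1          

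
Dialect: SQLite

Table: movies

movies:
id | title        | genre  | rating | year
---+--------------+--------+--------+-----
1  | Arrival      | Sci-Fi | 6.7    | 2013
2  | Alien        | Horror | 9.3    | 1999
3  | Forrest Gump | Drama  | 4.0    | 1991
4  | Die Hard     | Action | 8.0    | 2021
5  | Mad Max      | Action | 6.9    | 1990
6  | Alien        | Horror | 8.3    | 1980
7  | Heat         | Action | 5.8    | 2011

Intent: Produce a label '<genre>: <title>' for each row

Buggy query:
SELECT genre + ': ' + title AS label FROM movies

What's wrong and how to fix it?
Bug: SQLite uses || for string concatenation; + coerces text to numbers (yielding 0)

Fix: Replace + with || to concatenate text

Corrected query:
SELECT genre || ': ' || title AS label FROM movies

Result:
label              
-------------------
Sci-Fi: Arrival    
Horror: Alien      
Drama: Forrest Gump
Action: Die Hard   
Action: Mad Max    
Horror: Alien      
Action: Heat       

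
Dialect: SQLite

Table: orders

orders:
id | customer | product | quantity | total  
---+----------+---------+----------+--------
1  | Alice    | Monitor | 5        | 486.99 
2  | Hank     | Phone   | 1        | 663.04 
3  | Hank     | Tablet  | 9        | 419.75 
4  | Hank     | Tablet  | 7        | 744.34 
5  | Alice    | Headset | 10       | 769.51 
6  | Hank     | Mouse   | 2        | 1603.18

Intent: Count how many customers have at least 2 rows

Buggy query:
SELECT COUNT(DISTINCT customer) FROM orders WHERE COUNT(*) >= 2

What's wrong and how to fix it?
Bug: WHERE filters individual rows, not groups, so a group-level COUNT is invalid there

Fix: Use a subquery that GROUPs and filters with HAVING, then count its rows

Corrected query:
SELECT COUNT(*) FROM (SELECT customer FROM orders GROUP BY customer HAVING COUNT(*) >= 2)

Result:
COUNT(*)
--------
2       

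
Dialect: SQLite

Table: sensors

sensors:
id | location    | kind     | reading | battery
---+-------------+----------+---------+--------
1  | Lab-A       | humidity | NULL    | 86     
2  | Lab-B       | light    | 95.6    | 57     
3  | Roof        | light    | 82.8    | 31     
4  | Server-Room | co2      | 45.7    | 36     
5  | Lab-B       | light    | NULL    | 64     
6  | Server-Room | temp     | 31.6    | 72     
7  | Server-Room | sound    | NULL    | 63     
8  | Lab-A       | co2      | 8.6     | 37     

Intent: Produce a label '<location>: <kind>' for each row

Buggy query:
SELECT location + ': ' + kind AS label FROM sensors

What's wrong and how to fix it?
Bug: '+' is numeric addition; on text columns SQLite converts them to 0 instead of concatenating

Fix: Replace + with || to concatenate text

Corrected query:
SELECT location || ': ' || kind AS label FROM sensors

Result:
label             
------------------
Lab-A: humidity   
Lab-B: light      
Roof: light       
Server-Room: co2  
Lab-B: light      
Server-Room: temp 
Server-Room: sound
Lab-A: co2        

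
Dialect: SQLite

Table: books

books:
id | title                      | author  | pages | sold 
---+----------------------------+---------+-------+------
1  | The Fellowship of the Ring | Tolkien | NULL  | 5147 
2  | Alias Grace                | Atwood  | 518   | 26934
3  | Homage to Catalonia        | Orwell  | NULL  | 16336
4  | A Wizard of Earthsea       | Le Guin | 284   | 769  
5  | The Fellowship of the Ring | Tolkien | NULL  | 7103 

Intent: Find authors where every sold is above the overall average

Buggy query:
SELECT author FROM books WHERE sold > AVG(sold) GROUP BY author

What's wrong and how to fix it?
Bug: AVG() is an aggregate; it can't sit directly in WHERE

Fix: Use a subquery for AVG and a HAVING MIN(...) filter so the condition holds for every row in the group

Corrected query:
SELECT author FROM books GROUP BY author HAVING MIN(sold) > (SELECT AVG(sold) FROM books)

Result:
author
------
Atwood
Orwell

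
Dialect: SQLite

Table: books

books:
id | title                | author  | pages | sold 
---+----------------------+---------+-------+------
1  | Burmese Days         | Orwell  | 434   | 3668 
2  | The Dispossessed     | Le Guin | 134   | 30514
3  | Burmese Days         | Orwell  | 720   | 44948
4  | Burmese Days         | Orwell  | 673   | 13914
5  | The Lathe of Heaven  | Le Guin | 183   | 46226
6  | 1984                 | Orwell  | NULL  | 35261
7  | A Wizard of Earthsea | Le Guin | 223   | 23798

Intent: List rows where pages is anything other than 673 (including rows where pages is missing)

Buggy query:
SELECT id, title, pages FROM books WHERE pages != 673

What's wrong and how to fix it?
Bug: 'pages != 673' is unknown when pages is NULL, so NULL rows are silently excluded

Fix: Add an explicit OR pages IS NULL to include the missing-value rows

Corrected query:
SELECT id, title, pages FROM books WHERE pages != 673 OR pages IS NULL

Result:
id | title                | pages
---+----------------------+------
1  | Burmese Days         | 434  
2  | The Dispossessed     | 134  
3  | Burmese Days         | 720  
5  | The Lathe of Heaven  | 183  
6  | 1984                 | NULL 
7  | A Wizard of Earthsea | 223  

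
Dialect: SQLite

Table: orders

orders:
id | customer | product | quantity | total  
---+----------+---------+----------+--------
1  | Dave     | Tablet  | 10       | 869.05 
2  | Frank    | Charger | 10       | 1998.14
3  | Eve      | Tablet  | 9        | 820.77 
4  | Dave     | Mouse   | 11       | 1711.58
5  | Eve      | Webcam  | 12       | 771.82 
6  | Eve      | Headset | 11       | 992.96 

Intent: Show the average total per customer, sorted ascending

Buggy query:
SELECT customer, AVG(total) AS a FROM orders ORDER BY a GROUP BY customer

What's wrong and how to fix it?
Bug: ORDER BY appears before GROUP BY; SQL clause order requires GROUP BY first

Fix: Move ORDER BY to the end, after GROUP BY

Corrected query:
SELECT customer, AVG(total) AS a FROM orders GROUP BY customer ORDER BY a

Result:
customer | a       
---------+---------
Eve      | 861.85  
Dave     | 1290.315
Frank    | 1998.14 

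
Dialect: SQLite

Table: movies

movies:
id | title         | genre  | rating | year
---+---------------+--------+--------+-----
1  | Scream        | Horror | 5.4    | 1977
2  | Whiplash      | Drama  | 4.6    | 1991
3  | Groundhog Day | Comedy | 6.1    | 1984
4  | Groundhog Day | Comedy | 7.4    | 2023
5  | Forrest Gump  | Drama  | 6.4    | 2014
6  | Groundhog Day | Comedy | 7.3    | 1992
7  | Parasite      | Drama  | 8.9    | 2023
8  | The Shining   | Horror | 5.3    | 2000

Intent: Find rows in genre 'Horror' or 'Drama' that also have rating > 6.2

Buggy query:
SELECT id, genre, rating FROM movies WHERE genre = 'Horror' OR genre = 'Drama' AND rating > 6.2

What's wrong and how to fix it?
Bug: Without parentheses, AND is evaluated before OR, so the rating filter only applies to the 'Drama' branch

Fix: Group the OR with parentheses (or use IN), then AND the threshold

Corrected query:
SELECT id, genre, rating FROM movies WHERE (genre = 'Horror' OR genre = 'Drama') AND rating > 6.2

Result:
id | genre | rating
---+-------+-------
5  | Drama | 6.4   
7  | Drama | 8.9   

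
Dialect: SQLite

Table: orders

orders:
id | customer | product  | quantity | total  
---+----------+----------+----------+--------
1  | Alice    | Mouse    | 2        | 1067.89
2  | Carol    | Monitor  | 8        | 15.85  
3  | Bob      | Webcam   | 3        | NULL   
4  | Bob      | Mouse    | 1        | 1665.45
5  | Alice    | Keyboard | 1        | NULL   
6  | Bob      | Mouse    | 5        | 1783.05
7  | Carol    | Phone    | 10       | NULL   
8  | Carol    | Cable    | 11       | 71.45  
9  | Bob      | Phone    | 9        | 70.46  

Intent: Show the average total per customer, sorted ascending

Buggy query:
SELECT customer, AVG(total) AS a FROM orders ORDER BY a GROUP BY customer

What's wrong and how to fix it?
Bug: ORDER BY appears before GROUP BY; SQL clause order requires GROUP BY first

Fix: Reorder: SELECT … FROM … GROUP BY … ORDER BY …

Corrected query:
SELECT customer, AVG(total) AS a FROM orders GROUP BY customer ORDER BY a

Result:
customer | a          
---------+------------
Carol    | 43.65      
Alice    | 1067.89    
Bob      | 1172.986667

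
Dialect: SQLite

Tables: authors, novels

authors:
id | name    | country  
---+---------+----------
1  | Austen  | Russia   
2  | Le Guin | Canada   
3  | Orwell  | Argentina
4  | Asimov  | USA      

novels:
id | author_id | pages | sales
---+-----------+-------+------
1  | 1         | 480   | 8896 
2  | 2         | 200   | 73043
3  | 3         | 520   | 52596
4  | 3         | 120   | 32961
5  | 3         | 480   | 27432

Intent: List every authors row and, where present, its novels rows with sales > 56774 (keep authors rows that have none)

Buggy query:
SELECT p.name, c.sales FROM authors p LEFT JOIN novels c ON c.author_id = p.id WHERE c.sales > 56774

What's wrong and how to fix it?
Bug: A WHERE condition on the right-hand table after LEFT JOIN drops unmatched parents

Fix: Put 'c.sales > 56774' in the JOIN's ON clause instead of WHERE

Corrected query:
SELECT p.name, c.sales FROM authors p LEFT JOIN novels c ON c.author_id = p.id AND c.sales > 56774

Result:
name    | sales
--------+------
Austen  | NULL 
Le Guin | 73043
Orwell  | NULL 
Asimov  | NULL 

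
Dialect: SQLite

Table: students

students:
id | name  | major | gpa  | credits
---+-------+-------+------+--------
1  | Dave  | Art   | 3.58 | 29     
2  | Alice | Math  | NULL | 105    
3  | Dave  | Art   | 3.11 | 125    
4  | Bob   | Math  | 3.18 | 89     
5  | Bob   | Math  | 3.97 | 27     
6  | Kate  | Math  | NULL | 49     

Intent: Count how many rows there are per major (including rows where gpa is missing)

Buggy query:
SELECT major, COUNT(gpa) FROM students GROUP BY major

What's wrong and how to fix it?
Bug: COUNT(gpa) skips NULLs, so groups with missing gpa are undercounted

Fix: Replace COUNT(gpa) with COUNT(*)

Corrected query:
SELECT major, COUNT(*) FROM students GROUP BY major

Result:
major | COUNT(*)
------+---------
Art   | 2       
Math  | 4       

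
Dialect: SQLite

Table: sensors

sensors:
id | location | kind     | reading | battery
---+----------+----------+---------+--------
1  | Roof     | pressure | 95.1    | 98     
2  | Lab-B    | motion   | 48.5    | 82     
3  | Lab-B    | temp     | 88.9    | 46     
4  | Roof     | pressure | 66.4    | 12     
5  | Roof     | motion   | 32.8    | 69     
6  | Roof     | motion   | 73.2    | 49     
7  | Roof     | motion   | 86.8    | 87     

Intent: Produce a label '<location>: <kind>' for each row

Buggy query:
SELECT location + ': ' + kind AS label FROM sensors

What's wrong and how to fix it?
Bug: SQLite uses || for string concatenation; + coerces text to numbers (yielding 0)

Fix: Use the || operator for string concatenation

Corrected query:
SELECT location || ': ' || kind AS label FROM sensors

Result:
label         
--------------
Roof: pressure
Lab-B: motion 
Lab-B: temp   
Roof: pressure
Roof: motion  
Roof: motion  
Roof: motion  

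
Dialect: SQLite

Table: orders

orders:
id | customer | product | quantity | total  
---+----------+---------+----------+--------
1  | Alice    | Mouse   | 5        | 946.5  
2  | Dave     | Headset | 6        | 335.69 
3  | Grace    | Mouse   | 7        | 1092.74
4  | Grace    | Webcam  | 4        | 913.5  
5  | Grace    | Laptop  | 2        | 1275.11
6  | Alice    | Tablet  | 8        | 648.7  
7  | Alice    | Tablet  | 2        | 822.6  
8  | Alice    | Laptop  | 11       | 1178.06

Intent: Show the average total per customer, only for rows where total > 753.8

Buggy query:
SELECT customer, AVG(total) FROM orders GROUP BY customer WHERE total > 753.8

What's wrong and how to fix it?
Bug: Row-level WHERE must come before GROUP BY in the clause order

Fix: Move the WHERE clause before GROUP BY

Corrected query:
SELECT customer, AVG(total) FROM orders WHERE total > 753.8 GROUP BY customer

Result:
customer | AVG(total) 
---------+------------
Alice    | 982.386667 
Grace    | 1093.783333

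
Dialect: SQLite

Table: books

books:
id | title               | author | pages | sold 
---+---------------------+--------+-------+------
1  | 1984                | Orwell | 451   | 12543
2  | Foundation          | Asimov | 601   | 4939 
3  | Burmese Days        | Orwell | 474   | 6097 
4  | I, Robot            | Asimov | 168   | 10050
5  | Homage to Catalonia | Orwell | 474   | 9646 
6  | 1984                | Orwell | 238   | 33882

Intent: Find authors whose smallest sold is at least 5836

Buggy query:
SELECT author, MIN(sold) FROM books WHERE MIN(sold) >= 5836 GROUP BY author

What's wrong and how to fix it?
Bug: MIN() in WHERE is a misuse of aggregate

Fix: Use HAVING for the per-group MIN condition

Corrected query:
SELECT author, MIN(sold) FROM books GROUP BY author HAVING MIN(sold) >= 5836

Result:
author | MIN(sold)
-------+----------
Orwell | 6097     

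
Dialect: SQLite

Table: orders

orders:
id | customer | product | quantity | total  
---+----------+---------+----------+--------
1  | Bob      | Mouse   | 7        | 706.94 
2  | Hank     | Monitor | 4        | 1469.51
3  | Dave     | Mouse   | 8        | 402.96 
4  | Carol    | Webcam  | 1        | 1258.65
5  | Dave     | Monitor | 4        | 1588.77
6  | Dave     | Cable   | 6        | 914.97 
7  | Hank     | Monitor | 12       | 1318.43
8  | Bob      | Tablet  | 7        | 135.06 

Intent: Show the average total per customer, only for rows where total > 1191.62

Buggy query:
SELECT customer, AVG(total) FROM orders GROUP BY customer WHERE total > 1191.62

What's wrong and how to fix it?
Bug: WHERE cannot follow GROUP BY

Fix: Place WHERE between FROM and GROUP BY

Corrected query:
SELECT customer, AVG(total) FROM orders WHERE total > 1191.62 GROUP BY customer

Result:
customer | AVG(total)
---------+-----------
Carol    | 1258.65   
Dave     | 1588.77   
Hank     | 1393.97   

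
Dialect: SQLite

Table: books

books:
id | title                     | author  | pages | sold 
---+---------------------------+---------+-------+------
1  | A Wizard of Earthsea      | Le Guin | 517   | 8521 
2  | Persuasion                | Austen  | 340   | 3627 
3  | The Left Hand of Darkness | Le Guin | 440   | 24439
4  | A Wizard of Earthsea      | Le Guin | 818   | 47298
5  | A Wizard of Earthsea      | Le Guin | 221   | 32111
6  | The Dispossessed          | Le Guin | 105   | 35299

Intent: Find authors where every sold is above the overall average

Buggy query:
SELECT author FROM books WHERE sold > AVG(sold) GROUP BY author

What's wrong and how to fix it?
Bug: WHERE evaluates per row before aggregation, so AVG() is unavailable

Fix: Use a subquery for AVG and a HAVING MIN(...) filter so the condition holds for every row in the group

Corrected query:
SELECT author FROM books GROUP BY author HAVING MIN(sold) > (SELECT AVG(sold) FROM books)

Result:
(no rows)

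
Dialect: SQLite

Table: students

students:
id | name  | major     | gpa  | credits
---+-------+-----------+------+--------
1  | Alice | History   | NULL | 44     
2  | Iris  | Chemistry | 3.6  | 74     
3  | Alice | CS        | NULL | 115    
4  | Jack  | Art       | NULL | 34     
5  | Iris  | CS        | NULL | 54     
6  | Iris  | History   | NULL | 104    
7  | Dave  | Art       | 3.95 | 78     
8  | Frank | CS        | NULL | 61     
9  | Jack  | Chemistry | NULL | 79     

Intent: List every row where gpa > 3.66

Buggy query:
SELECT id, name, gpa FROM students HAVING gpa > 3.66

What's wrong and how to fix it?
Bug: This is a non-aggregate query (no GROUP BY, no aggregates), so in SQLite the HAVING clause is invalid here; a row-level condition belongs in WHERE

Fix: Replace HAVING with WHERE since the condition applies to individual rows

Corrected query:
SELECT id, name, gpa FROM students WHERE gpa > 3.66

Result:
id | name | gpa 
---+------+-----
7  | Dave | 3.95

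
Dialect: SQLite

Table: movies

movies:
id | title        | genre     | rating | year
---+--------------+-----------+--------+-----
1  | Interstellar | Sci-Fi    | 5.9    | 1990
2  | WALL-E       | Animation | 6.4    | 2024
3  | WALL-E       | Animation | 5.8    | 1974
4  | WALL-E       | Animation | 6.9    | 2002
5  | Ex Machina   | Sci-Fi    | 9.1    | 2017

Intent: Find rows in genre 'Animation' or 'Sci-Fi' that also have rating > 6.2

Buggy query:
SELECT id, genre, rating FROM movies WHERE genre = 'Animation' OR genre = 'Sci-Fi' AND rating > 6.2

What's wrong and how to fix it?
Bug: Without parentheses, AND is evaluated before OR, so the rating filter only applies to the 'Sci-Fi' branch

Fix: Add parentheses around the OR so the AND applies to both alternatives

Corrected query:
SELECT id, genre, rating FROM movies WHERE (genre = 'Animation' OR genre = 'Sci-Fi') AND rating > 6.2

Result:
id | genre     | rating
---+-----------+-------
2  | Animation | 6.4   
4  | Animation | 6.9   
5  | Sci-Fi    | 9.1   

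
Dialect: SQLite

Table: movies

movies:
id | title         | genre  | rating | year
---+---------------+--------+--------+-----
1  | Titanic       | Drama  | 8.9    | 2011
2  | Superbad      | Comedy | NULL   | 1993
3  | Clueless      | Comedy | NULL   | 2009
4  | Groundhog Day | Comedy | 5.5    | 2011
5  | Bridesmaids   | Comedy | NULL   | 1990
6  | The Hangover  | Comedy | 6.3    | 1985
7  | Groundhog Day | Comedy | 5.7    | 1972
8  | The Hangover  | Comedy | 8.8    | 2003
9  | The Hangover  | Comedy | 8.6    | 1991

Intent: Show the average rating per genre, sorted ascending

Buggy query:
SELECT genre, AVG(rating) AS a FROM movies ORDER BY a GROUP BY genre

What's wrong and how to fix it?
Bug: ORDER BY appears before GROUP BY; SQL clause order requires GROUP BY first

Fix: Move ORDER BY to the end, after GROUP BY

Corrected query:
SELECT genre, AVG(rating) AS a FROM movies GROUP BY genre ORDER BY a

Result:
genre  | a   
-------+-----
Comedy | 6.98
Drama  | 8.9 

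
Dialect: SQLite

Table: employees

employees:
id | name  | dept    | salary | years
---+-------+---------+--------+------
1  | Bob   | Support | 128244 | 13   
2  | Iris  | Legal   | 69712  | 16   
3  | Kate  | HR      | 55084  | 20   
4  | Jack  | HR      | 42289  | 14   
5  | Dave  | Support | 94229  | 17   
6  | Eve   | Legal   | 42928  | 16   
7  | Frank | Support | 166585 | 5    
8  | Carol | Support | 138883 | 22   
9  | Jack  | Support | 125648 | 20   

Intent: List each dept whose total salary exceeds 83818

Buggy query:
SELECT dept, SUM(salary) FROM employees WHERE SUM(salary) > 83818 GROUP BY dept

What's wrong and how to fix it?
Bug: SUM(salary) is an aggregate, but WHERE filters rows before aggregation

Fix: Use HAVING (which filters groups after aggregation) instead of WHERE

Corrected query:
SELECT dept, SUM(salary) FROM employees GROUP BY dept HAVING SUM(salary) > 83818

Result:
dept    | SUM(salary)
--------+------------
HR      | 97373      
Legal   | 112640     
Support | 653589     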